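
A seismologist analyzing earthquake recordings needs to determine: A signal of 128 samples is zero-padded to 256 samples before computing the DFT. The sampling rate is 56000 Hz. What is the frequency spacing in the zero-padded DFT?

Original DFT: N = 128, resolution = f_s/N = 56000/128 = 875/2 Hz
Zero-padded DFT: N = 256, resolution = f_s/N = 56000/256 = 875/4 Hz
Zero-padding interpolates the spectrum (finer frequency grid)
but does NOT improve the true spectral resolution (ability to resolve close frequencies).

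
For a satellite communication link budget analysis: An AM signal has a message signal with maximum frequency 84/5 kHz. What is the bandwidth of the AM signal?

In AM (double-sideband), the bandwidth is twice the message frequency.
BW = 2 * f_m = 2 * 84/5 kHz = 168/5 kHz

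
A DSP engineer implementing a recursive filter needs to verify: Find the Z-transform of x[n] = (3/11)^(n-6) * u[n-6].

Time-shifting property: if X(z) = Z{x[n]}, then Z{x[n-d]} = z^(-d) * X(z)
X(z) = z/(z - 3/11) for x[n] = (3/11)^n * u[n]
Z{x[n-6]} = z^(-6) * z/(z - 3/11) = z^(-5)/(z - 3/11)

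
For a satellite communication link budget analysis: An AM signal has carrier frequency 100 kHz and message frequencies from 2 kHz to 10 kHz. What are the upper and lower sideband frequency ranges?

Upper sideband (USB) = fc + [fm_low, fm_high] = 100 + [2, 10] = [102, 110] kHz
Lower sideband (LSB) = fc - [fm_high, fm_low] = 100 - [10, 2] = [90, 98] kHz
Total occupied spectrum: 90 kHz to 110 kHz (plus carrier at 100 kHz)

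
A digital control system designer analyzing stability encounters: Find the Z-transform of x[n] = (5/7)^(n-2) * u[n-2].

Time-shifting property: if X(z) = Z{x[n]}, then Z{x[n-d]} = z^(-d) * X(z)
X(z) = z/(z - 5/7) for x[n] = (5/7)^n * u[n]
Z{x[n-2]} = z^(-2) * z/(z - 5/7) = z^(-1)/(z - 5/7)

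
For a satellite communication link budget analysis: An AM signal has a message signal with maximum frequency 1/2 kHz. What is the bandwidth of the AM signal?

In AM (double-sideband), the bandwidth is twice the message frequency.
BW = 2 * f_m = 2 * 1/2 kHz = 1 kHz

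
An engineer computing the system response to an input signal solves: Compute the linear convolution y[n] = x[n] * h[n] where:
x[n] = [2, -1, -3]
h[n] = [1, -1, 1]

y[n] = sum_k x[k]*h[n-k]. Output length = len(x) + len(h) - 1 = 3 + 3 - 1 = 5.
y[0] = 2*1 = 2
y[1] = -1*1 + 2*-1 = -3
y[2] = -3*1 + -1*-1 + 2*1 = 0
y[3] = -3*-1 + -1*1 = 2
y[4] = -3*1 = -3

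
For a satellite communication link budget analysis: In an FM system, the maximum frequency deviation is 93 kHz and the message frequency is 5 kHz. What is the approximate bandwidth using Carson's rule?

Carson's rule: BW = 2*(delta_f + f_m)
= 2*(93 + 5) kHz = 196 kHz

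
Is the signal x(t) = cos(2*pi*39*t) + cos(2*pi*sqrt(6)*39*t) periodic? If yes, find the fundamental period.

f1 = 39 Hz, f2 = 39*sqrt(6) Hz
Ratio f2/f1 = sqrt(6), which is irrational.
Since the frequency ratio is irrational, no common period exists.
The signal is not periodic.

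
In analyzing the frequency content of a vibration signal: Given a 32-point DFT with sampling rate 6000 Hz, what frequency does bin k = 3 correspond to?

The frequency of DFT bin k is: f_k = k * f_s / N
f_3 = 3 * 6000 / 32 = 1125/2 Hz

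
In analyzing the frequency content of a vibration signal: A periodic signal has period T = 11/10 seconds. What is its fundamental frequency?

The fundamental frequency is the reciprocal of the period.
f = 1/T = 1/(11/10) = 10/11 Hz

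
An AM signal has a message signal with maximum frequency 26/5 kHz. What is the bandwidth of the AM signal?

In AM (double-sideband), the bandwidth is twice the message frequency.
BW = 2 * f_m = 2 * 26/5 kHz = 52/5 kHz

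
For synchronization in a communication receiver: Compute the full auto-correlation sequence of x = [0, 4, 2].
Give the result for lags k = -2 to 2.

r_xx[k] = sum_m x[m]*x[m+k], indexed from 0, for k = -2 to 2:
  r_xx[-2] = x[2]*x[0] = 0
  r_xx[-1] = x[1]*x[0] + x[2]*x[1] = 8
  r_xx[0] = x[0]*x[0] + x[1]*x[1] + x[2]*x[2] = 20
  r_xx[1] = x[0]*x[1] + x[1]*x[2] = 8
  r_xx[2] = x[0]*x[2] = 0
r_xx = [0, 8, 20, 8, 0]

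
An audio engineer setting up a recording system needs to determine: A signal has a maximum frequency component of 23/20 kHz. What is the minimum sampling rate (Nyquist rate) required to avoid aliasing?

By the Nyquist-Shannon sampling theorem,
the minimum sampling rate (Nyquist rate) must be at least 2 * f_max.
Nyquist rate = 2 * 23/20 kHz = 23/10 kHz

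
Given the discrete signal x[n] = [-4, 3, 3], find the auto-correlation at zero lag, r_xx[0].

The auto-correlation at zero lag r_xx[0] equals the signal energy.
r_xx[0] = sum of x[n]^2 = (-4)^2 + 3^2 + 3^2
= 16 + 9 + 9 = 34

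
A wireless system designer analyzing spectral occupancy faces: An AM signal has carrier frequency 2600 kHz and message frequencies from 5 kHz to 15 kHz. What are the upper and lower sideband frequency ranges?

Upper sideband (USB) = fc + [fm_low, fm_high] = 2600 + [5, 15] = [2605, 2615] kHz
Lower sideband (LSB) = fc - [fm_high, fm_low] = 2600 - [15, 5] = [2585, 2595] kHz
Total occupied spectrum: 2585 kHz to 2615 kHz (plus carrier at 2600 kHz)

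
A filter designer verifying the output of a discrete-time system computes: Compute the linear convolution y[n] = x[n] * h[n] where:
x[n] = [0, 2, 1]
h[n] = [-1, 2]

y[n] = sum_k x[k]*h[n-k]. Output length = len(x) + len(h) - 1 = 3 + 2 - 1 = 4.
y[0] = 0*-1 = 0
y[1] = 2*-1 + 0*2 = -2
y[2] = 1*-1 + 2*2 = 3
y[3] = 1*2 = 2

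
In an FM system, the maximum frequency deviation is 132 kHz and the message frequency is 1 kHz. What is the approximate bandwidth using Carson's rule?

Carson's rule: BW = 2*(delta_f + f_m)
= 2*(132 + 1) kHz = 266 kHz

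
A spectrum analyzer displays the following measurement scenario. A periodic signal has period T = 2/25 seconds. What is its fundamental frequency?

The fundamental frequency is the reciprocal of the period.
f = 1/T = 1/(2/25) = 25/2 Hz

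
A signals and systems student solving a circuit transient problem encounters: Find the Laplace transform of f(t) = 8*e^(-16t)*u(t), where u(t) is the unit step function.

Standard Laplace transform pair:
e^(-at)*u(t) <-> 1/(s+a)
With a = 16: L{8*e^(-16t)*u(t)} = 8/(s+16), ROC: Re(s) > -16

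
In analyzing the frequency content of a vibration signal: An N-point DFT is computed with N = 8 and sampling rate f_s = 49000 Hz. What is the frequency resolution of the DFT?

DFT frequency resolution = f_s / N
= 49000 / 8 = 6125 Hz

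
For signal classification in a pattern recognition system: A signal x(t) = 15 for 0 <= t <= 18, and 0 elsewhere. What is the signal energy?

Energy = integral of |x(t)|^2 dt over the signal duration
= 15^2 * 18 = 225 * 18 = 4050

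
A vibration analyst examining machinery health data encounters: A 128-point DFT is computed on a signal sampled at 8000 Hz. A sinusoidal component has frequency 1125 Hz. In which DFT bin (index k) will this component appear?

DFT frequency resolution = f_s/N = 8000/128 = 125/2 Hz
Bin index k = f_signal / resolution = 1125 / 125/2 = 18
The signal frequency 1125 Hz falls in DFT bin k = 18.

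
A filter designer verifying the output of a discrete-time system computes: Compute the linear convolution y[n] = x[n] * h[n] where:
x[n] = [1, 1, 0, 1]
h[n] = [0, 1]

y[n] = sum_k x[k]*h[n-k]. Output length = len(x) + len(h) - 1 = 4 + 2 - 1 = 5.
y[0] = 1*0 = 0
y[1] = 1*0 + 1*1 = 1
y[2] = 0*0 + 1*1 = 1
y[3] = 1*0 + 0*1 = 0
y[4] = 1*1 = 1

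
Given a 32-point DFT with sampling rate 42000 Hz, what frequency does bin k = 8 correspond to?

The frequency of DFT bin k is: f_k = k * f_s / N
f_8 = 8 * 42000 / 32 = 10500 Hz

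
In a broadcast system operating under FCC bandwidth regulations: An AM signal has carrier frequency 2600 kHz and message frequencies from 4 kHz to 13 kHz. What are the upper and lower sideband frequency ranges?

Upper sideband (USB) = fc + [fm_low, fm_high] = 2600 + [4, 13] = [2604, 2613] kHz
Lower sideband (LSB) = fc - [fm_high, fm_low] = 2600 - [13, 4] = [2587, 2596] kHz
Total occupied spectrum: 2587 kHz to 2613 kHz (plus carrier at 2600 kHz)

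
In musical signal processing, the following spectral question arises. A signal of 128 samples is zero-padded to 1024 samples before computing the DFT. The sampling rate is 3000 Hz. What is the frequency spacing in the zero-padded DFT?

Original DFT: N = 128, resolution = f_s/N = 3000/128 = 375/16 Hz
Zero-padded DFT: N = 1024, resolution = f_s/N = 3000/1024 = 375/128 Hz
Zero-padding interpolates the spectrum (finer frequency grid)
but does NOT improve the true spectral resolution (ability to resolve close frequencies).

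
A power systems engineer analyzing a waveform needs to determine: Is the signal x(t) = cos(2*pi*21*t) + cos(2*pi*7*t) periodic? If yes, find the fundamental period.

f1 = 21 Hz, f2 = 7 Hz
Period T1 = 1/21, T2 = 1/7
Ratio T1/T2 = 7/21, which is rational.
The signal is periodic with fundamental period T = 1/GCD(21,7) = 1/7 s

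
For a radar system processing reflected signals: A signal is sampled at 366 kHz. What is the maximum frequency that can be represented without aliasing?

The maximum frequency that can be represented without aliasing
is the Nyquist frequency: f_max = f_s / 2 = 366 kHz / 2 = 183 kHz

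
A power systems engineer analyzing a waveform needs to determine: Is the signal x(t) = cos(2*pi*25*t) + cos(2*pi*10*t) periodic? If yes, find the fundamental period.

f1 = 25 Hz, f2 = 10 Hz
Period T1 = 1/25, T2 = 1/10
Ratio T1/T2 = 10/25, which is rational.
The signal is periodic with fundamental period T = 1/GCD(25,10) = 1/5 s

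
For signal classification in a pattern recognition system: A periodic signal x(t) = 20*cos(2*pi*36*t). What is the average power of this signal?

Average power of A*cos(wt) is A^2/2.
P = 20^2 / 2 = 400/2 = 200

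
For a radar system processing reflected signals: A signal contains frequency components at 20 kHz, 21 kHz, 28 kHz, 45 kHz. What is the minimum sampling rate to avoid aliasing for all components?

The highest frequency component is f_max = 45 kHz.
Nyquist rate = 2 * f_max = 2 * 45 kHz = 90 kHz.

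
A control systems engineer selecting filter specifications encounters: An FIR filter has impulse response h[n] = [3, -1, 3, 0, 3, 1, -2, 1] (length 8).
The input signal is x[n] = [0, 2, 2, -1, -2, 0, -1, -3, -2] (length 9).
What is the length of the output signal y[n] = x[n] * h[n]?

For linear convolution, the output length is:
len(y) = len(x) + len(h) - 1 = 9 + 8 - 1 = 16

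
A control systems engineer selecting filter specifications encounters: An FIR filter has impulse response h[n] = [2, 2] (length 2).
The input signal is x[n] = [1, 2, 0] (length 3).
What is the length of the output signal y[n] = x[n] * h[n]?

For linear convolution, the output length is:
len(y) = len(x) + len(h) - 1 = 3 + 2 - 1 = 4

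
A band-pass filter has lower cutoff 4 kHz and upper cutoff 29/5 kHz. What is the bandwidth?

Bandwidth = f_high - f_low
= 29/5 kHz - 4 kHz = 9/5 kHz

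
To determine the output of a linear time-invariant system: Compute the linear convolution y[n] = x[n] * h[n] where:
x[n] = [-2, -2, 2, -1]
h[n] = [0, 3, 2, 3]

y[n] = sum_k x[k]*h[n-k]. Output length = len(x) + len(h) - 1 = 4 + 4 - 1 = 7.
y[0] = -2*0 = 0
y[1] = -2*0 + -2*3 = -6
y[2] = 2*0 + -2*3 + -2*2 = -10
y[3] = -1*0 + 2*3 + -2*2 + -2*3 = -4
y[4] = -1*3 + 2*2 + -2*3 = -5
y[5] = -1*2 + 2*3 = 4
y[6] = -1*3 = -3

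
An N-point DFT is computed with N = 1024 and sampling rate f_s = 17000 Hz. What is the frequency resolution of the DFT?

DFT frequency resolution = f_s / N
= 17000 / 1024 = 2125/128 Hz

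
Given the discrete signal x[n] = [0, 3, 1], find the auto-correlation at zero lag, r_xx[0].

The auto-correlation at zero lag r_xx[0] equals the signal energy.
r_xx[0] = sum of x[n]^2 = 0^2 + 3^2 + 1^2
= 0 + 9 + 1 = 10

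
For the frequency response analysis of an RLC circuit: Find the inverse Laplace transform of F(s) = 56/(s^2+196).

Standard pair: w/(s^2+w^2) <-> sin(wt)*u(t)
Recognize w^2 = 196, so w = 14; numerator 56 = 4*14.
f(t) = 4*sin(14t)*u(t)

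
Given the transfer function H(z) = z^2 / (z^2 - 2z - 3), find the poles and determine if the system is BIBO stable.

Poles are roots of the denominator: z^2 - 2z - 3 = 0.
Quadratic formula: z = [-(-2) +/- sqrt((-2)^2 - 4*(-3))] / 2
Discriminant = 4 + 12 = 16; sqrt = 4.
z = (2 +/- 4) / 2 => z = 3 or z = -1.
|p1| = 1, |p2| = 3.
For BIBO stability, all poles must lie inside the unit circle (|p| < 1).
System is UNSTABLE since at least one |p| >= 1.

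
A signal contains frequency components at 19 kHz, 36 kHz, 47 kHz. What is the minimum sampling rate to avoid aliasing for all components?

The highest frequency component is f_max = 47 kHz.
Nyquist rate = 2 * f_max = 2 * 47 kHz = 94 kHz.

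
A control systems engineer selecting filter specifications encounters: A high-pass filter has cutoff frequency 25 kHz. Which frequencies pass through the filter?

A high-pass filter passes all frequencies above the cutoff frequency 25 kHz and attenuates lower frequencies.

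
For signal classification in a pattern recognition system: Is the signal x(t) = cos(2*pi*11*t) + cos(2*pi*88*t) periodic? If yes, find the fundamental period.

f1 = 11 Hz, f2 = 88 Hz
Period T1 = 1/11, T2 = 1/88
Ratio T1/T2 = 88/11, which is rational.
The signal is periodic with fundamental period T = 1/GCD(11,88) = 1/11 s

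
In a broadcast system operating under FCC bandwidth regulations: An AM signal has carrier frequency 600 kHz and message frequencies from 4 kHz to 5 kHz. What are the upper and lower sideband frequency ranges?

Upper sideband (USB) = fc + [fm_low, fm_high] = 600 + [4, 5] = [604, 605] kHz
Lower sideband (LSB) = fc - [fm_high, fm_low] = 600 - [5, 4] = [595, 596] kHz
Total occupied spectrum: 595 kHz to 605 kHz (plus carrier at 600 kHz)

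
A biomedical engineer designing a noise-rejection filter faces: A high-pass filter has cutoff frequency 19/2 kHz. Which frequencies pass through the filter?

A high-pass filter passes all frequencies above the cutoff frequency 19/2 kHz and attenuates lower frequencies.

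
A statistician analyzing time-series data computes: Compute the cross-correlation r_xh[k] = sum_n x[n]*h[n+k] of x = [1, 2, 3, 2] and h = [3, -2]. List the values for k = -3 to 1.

Both sequences indexed from 0 and zero outside their support.
Lags with overlap: k = -3 to 1.
  r_xh[-3] = x[3]*h[0] = 6
  r_xh[-2] = x[2]*h[0] + x[3]*h[1] = 5
  r_xh[-1] = x[1]*h[0] + x[2]*h[1] = 0
  r_xh[0] = x[0]*h[0] + x[1]*h[1] = -1
  r_xh[1] = x[0]*h[1] = -2
r_xh = [6, 5, 0, -1, -2] (for k = -3, ..., 1)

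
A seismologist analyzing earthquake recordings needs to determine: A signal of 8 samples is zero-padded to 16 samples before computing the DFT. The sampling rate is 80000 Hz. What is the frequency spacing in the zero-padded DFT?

Original DFT: N = 8, resolution = f_s/N = 80000/8 = 10000 Hz
Zero-padded DFT: N = 16, resolution = f_s/N = 80000/16 = 5000 Hz
Zero-padding interpolates the spectrum (finer frequency grid)
but does NOT improve the true spectral resolution (ability to resolve close frequencies).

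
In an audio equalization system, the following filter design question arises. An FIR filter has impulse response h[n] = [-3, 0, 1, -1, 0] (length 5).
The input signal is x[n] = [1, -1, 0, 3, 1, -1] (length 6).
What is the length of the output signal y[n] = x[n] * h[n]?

For linear convolution, the output length is:
len(y) = len(x) + len(h) - 1 = 6 + 5 - 1 = 10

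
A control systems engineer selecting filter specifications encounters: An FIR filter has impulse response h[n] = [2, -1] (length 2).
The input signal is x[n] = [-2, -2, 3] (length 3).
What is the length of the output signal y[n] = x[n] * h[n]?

For linear convolution, the output length is:
len(y) = len(x) + len(h) - 1 = 3 + 2 - 1 = 4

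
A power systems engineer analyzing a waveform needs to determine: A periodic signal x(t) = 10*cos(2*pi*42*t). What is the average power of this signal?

Average power of A*cos(wt) is A^2/2.
P = 10^2 / 2 = 100/2 = 50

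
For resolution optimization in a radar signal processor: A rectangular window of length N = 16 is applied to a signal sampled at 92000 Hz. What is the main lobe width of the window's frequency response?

For a rectangular window of length N,
the main lobe width in frequency is 2*f_s/N.
= 2*92000/16 = 11500 Hz
This determines the minimum frequency separation for resolving two sinusoids.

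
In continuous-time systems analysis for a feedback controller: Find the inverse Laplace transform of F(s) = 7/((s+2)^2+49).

Standard pair: w/((s+a)^2+w^2) <-> e^(-at)*sin(wt)*u(t)
With a=2, w=7: f(t) = e^(-2t)*sin(7t)*u(t)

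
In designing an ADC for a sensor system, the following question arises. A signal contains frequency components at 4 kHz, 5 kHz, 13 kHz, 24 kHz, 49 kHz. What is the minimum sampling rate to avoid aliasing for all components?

The highest frequency component is f_max = 49 kHz.
Nyquist rate = 2 * f_max = 2 * 49 kHz = 98 kHz.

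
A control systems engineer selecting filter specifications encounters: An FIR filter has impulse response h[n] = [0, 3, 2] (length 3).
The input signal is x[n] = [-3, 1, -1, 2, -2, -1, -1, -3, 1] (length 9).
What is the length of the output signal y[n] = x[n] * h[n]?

For linear convolution, the output length is:
len(y) = len(x) + len(h) - 1 = 9 + 3 - 1 = 11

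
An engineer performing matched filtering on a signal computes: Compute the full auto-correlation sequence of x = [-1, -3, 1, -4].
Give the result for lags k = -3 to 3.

r_xx[k] = sum_m x[m]*x[m+k], indexed from 0, for k = -3 to 3:
  r_xx[-3] = x[3]*x[0] = 4
  r_xx[-2] = x[2]*x[0] + x[3]*x[1] = 11
  r_xx[-1] = x[1]*x[0] + x[2]*x[1] + x[3]*x[2] = -4
  r_xx[0] = x[0]*x[0] + x[1]*x[1] + x[2]*x[2] + x[3]*x[3] = 27
  r_xx[1] = x[0]*x[1] + x[1]*x[2] + x[2]*x[3] = -4
  r_xx[2] = x[0]*x[2] + x[1]*x[3] = 11
  r_xx[3] = x[0]*x[3] = 4
r_xx = [4, 11, -4, 27, -4, 11, 4]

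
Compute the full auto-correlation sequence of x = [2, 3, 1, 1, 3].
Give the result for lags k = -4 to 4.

r_xx[k] = sum_m x[m]*x[m+k], indexed from 0, for k = -4 to 4:
  r_xx[-4] = x[4]*x[0] = 6
  r_xx[-3] = x[3]*x[0] + x[4]*x[1] = 11
  r_xx[-2] = x[2]*x[0] + x[3]*x[1] + x[4]*x[2] = 8
  r_xx[-1] = x[1]*x[0] + x[2]*x[1] + x[3]*x[2] + x[4]*x[3] = 13
  r_xx[0] = x[0]*x[0] + x[1]*x[1] + x[2]*x[2] + x[3]*x[3] + x[4]*x[4] = 24
  r_xx[1] = x[0]*x[1] + x[1]*x[2] + x[2]*x[3] + x[3]*x[4] = 13
  r_xx[2] = x[0]*x[2] + x[1]*x[3] + x[2]*x[4] = 8
  r_xx[3] = x[0]*x[3] + x[1]*x[4] = 11
  r_xx[4] = x[0]*x[4] = 6
r_xx = [6, 11, 8, 13, 24, 13, 8, 11, 6]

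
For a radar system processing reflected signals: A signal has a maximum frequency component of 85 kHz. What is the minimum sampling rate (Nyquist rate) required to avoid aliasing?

By the Nyquist-Shannon sampling theorem,
the minimum sampling rate (Nyquist rate) must be at least 2 * f_max.
Nyquist rate = 2 * 85 kHz = 170 kHz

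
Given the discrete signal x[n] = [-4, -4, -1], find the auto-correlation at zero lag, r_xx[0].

The auto-correlation at zero lag r_xx[0] equals the signal energy.
r_xx[0] = sum of x[n]^2 = (-4)^2 + (-4)^2 + (-1)^2
= 16 + 16 + 1 = 33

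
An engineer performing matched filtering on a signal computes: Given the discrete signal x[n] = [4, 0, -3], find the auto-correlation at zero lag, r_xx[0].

The auto-correlation at zero lag r_xx[0] equals the signal energy.
r_xx[0] = sum of x[n]^2 = 4^2 + 0^2 + (-3)^2
= 16 + 0 + 9 = 25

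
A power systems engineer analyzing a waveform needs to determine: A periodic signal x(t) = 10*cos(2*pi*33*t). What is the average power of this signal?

Average power of A*cos(wt) is A^2/2.
P = 10^2 / 2 = 100/2 = 50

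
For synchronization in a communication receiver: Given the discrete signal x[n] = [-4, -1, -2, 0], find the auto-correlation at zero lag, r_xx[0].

The auto-correlation at zero lag r_xx[0] equals the signal energy.
r_xx[0] = sum of x[n]^2 = (-4)^2 + (-1)^2 + (-2)^2 + 0^2
= 16 + 1 + 4 + 0 = 21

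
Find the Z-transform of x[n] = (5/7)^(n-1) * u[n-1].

Time-shifting property: if X(z) = Z{x[n]}, then Z{x[n-d]} = z^(-d) * X(z)
X(z) = z/(z - 5/7) for x[n] = (5/7)^n * u[n]
Z{x[n-1]} = z^(-1) * z/(z - 5/7) = 1/(z - 5/7)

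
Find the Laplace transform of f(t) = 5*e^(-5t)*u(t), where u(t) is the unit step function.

Standard Laplace transform pair:
e^(-at)*u(t) <-> 1/(s+a)
With a = 5: L{5*e^(-5t)*u(t)} = 5/(s+5), ROC: Re(s) > -5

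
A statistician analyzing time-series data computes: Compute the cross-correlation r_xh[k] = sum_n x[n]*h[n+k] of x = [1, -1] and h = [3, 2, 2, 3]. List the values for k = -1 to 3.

Both sequences indexed from 0 and zero outside their support.
Lags with overlap: k = -1 to 3.
  r_xh[-1] = x[1]*h[0] = -3
  r_xh[0] = x[0]*h[0] + x[1]*h[1] = 1
  r_xh[1] = x[0]*h[1] + x[1]*h[2] = 0
  r_xh[2] = x[0]*h[2] + x[1]*h[3] = -1
  r_xh[3] = x[0]*h[3] = 3
r_xh = [-3, 1, 0, -1, 3] (for k = -1, ..., 3)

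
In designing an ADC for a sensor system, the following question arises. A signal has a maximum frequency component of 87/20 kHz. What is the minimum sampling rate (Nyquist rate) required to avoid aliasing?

By the Nyquist-Shannon sampling theorem,
the minimum sampling rate (Nyquist rate) must be at least 2 * f_max.
Nyquist rate = 2 * 87/20 kHz = 87/10 kHz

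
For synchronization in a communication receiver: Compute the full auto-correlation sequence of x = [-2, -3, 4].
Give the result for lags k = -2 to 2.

r_xx[k] = sum_m x[m]*x[m+k], indexed from 0, for k = -2 to 2:
  r_xx[-2] = x[2]*x[0] = -8
  r_xx[-1] = x[1]*x[0] + x[2]*x[1] = -6
  r_xx[0] = x[0]*x[0] + x[1]*x[1] + x[2]*x[2] = 29
  r_xx[1] = x[0]*x[1] + x[1]*x[2] = -6
  r_xx[2] = x[0]*x[2] = -8
r_xx = [-8, -6, 29, -6, -8]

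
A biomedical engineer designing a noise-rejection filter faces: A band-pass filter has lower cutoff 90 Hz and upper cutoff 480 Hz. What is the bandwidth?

Bandwidth = f_high - f_low
= 480 Hz - 90 Hz = 390 Hz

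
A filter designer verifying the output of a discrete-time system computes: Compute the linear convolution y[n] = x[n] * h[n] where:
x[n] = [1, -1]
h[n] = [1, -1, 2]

y[n] = sum_k x[k]*h[n-k]. Output length = len(x) + len(h) - 1 = 2 + 3 - 1 = 4.
y[0] = 1*1 = 1
y[1] = -1*1 + 1*-1 = -2
y[2] = -1*-1 + 1*2 = 3
y[3] = -1*2 = -2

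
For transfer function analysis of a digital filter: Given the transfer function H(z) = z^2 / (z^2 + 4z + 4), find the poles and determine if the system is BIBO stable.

Poles are roots of the denominator: z^2 + 4z + 4 = 0.
Quadratic formula: z = [-(4) +/- sqrt((4)^2 - 4*(4))] / 2
Discriminant = 16 - 16 = 0; sqrt = 0.
z = (-4 +/- 0) / 2 = -2 (repeated root).
|p1| = 2, |p2| = 2.
For BIBO stability, all poles must lie inside the unit circle (|p| < 1).
System is UNSTABLE since at least one |p| >= 1.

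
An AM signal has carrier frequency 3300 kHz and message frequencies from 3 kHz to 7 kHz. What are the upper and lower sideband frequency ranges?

Upper sideband (USB) = fc + [fm_low, fm_high] = 3300 + [3, 7] = [3303, 3307] kHz
Lower sideband (LSB) = fc - [fm_high, fm_low] = 3300 - [7, 3] = [3293, 3297] kHz
Total occupied spectrum: 3293 kHz to 3307 kHz (plus carrier at 3300 kHz)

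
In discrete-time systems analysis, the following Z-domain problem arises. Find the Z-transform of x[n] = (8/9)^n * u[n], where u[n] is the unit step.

The Z-transform of a^n * u[n] is z/(z-a) for |z| > |a|.
Here a = 8/9, so X(z) = z/(z - (8/9)) = 9z/(9z - 8)
ROC: |z| > 8/9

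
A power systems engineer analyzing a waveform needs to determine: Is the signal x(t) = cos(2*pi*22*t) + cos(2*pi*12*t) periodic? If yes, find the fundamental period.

f1 = 22 Hz, f2 = 12 Hz
Period T1 = 1/22, T2 = 1/12
Ratio T1/T2 = 12/22, which is rational.
The signal is periodic with fundamental period T = 1/GCD(22,12) = 1/2 s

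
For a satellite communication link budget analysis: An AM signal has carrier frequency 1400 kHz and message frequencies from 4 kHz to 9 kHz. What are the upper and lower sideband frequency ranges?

Upper sideband (USB) = fc + [fm_low, fm_high] = 1400 + [4, 9] = [1404, 1409] kHz
Lower sideband (LSB) = fc - [fm_high, fm_low] = 1400 - [9, 4] = [1391, 1396] kHz
Total occupied spectrum: 1391 kHz to 1409 kHz (plus carrier at 1400 kHz)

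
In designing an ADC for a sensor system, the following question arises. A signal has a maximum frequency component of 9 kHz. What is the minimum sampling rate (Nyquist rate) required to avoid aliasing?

By the Nyquist-Shannon sampling theorem,
the minimum sampling rate (Nyquist rate) must be at least 2 * f_max.
Nyquist rate = 2 * 9 kHz = 18 kHz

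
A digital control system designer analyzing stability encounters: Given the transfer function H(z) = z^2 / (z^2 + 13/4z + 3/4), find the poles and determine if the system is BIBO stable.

Poles are roots of the denominator: z^2 + 13/4z + 3/4 = 0.
Quadratic formula: z = [-(13/4) +/- sqrt((13/4)^2 - 4*(3/4))] / 2
Discriminant = 169/16 - 3 = 121/16; sqrt = 11/4.
z = (-13/4 +/- 11/4) / 2 => z = -1/4 or z = -3.
|p1| = 3, |p2| = 1/4.
For BIBO stability, all poles must lie inside the unit circle (|p| < 1).
System is UNSTABLE since at least one |p| >= 1.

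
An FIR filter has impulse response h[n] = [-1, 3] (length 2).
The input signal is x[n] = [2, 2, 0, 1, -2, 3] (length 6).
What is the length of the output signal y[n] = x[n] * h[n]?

For linear convolution, the output length is:
len(y) = len(x) + len(h) - 1 = 6 + 2 - 1 = 7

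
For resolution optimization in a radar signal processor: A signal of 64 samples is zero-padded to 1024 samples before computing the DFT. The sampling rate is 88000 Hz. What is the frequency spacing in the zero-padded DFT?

Original DFT: N = 64, resolution = f_s/N = 88000/64 = 1375 Hz
Zero-padded DFT: N = 1024, resolution = f_s/N = 88000/1024 = 1375/16 Hz
Zero-padding interpolates the spectrum (finer frequency grid)
but does NOT improve the true spectral resolution (ability to resolve close frequencies).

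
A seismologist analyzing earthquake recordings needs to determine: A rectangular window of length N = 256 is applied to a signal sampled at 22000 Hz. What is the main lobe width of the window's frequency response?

For a rectangular window of length N,
the main lobe width in frequency is 2*f_s/N.
= 2*22000/256 = 1375/8 Hz
This determines the minimum frequency separation for resolving two sinusoids.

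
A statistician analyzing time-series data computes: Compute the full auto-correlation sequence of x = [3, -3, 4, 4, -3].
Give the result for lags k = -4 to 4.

r_xx[k] = sum_m x[m]*x[m+k], indexed from 0, for k = -4 to 4:
  r_xx[-4] = x[4]*x[0] = -9
  r_xx[-3] = x[3]*x[0] + x[4]*x[1] = 21
  r_xx[-2] = x[2]*x[0] + x[3]*x[1] + x[4]*x[2] = -12
  r_xx[-1] = x[1]*x[0] + x[2]*x[1] + x[3]*x[2] + x[4]*x[3] = -17
  r_xx[0] = x[0]*x[0] + x[1]*x[1] + x[2]*x[2] + x[3]*x[3] + x[4]*x[4] = 59
  r_xx[1] = x[0]*x[1] + x[1]*x[2] + x[2]*x[3] + x[3]*x[4] = -17
  r_xx[2] = x[0]*x[2] + x[1]*x[3] + x[2]*x[4] = -12
  r_xx[3] = x[0]*x[3] + x[1]*x[4] = 21
  r_xx[4] = x[0]*x[4] = -9
r_xx = [-9, 21, -12, -17, 59, -17, -12, 21, -9]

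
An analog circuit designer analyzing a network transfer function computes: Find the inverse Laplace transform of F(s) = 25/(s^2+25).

Standard pair: w/(s^2+w^2) <-> sin(wt)*u(t)
Recognize w^2 = 25, so w = 5; numerator 25 = 5*5.
f(t) = 5*sin(5t)*u(t)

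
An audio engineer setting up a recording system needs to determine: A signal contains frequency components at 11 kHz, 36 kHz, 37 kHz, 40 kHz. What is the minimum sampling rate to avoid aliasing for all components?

The highest frequency component is f_max = 40 kHz.
Nyquist rate = 2 * f_max = 2 * 40 kHz = 80 kHz.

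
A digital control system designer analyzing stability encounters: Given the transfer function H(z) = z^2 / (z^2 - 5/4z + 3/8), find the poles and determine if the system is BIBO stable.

Poles are roots of the denominator: z^2 - 5/4z + 3/8 = 0.
Quadratic formula: z = [-(-5/4) +/- sqrt((-5/4)^2 - 4*(3/8))] / 2
Discriminant = 25/16 - 3/2 = 1/16; sqrt = 1/4.
z = (5/4 +/- 1/4) / 2 => z = 3/4 or z = 1/2.
|p1| = 3/4, |p2| = 1/2.
For BIBO stability, all poles must lie inside the unit circle (|p| < 1).
System is STABLE since both |p| < 1.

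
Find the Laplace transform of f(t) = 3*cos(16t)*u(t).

Standard pair: cos(wt)*u(t) <-> s/(s^2+w^2)
With w = 16: L{3*cos(16t)*u(t)} = 3s/(s^2+256)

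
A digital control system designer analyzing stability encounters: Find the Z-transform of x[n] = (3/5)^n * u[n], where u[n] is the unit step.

The Z-transform of a^n * u[n] is z/(z-a) for |z| > |a|.
Here a = 3/5, so X(z) = z/(z - (3/5)) = 5z/(5z - 3)
ROC: |z| > 3/5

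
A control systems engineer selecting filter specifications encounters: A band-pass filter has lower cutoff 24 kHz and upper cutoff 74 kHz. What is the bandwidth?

Bandwidth = f_high - f_low
= 74 kHz - 24 kHz = 50 kHz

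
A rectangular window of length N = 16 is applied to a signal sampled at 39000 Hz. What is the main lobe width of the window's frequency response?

For a rectangular window of length N,
the main lobe width in frequency is 2*f_s/N.
= 2*39000/16 = 4875 Hz
This determines the minimum frequency separation for resolving two sinusoids.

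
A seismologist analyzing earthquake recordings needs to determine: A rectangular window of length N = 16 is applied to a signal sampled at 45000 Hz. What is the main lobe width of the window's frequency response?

For a rectangular window of length N,
the main lobe width in frequency is 2*f_s/N.
= 2*45000/16 = 5625 Hz
This determines the minimum frequency separation for resolving two sinusoids.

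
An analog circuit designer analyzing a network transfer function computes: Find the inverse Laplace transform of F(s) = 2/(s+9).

Standard pair: k/(s+a) <-> k*e^(-at)*u(t)
With k=2, a=9: f(t) = 2*e^(-9t)*u(t)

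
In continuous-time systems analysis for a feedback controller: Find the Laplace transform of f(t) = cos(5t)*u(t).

Standard pair: cos(wt)*u(t) <-> s/(s^2+w^2)
With w = 5: L{cos(5t)*u(t)} = s/(s^2+25)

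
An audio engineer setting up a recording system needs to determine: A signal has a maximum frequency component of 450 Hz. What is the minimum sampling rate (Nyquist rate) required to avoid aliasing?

By the Nyquist-Shannon sampling theorem,
the minimum sampling rate (Nyquist rate) must be at least 2 * f_max.
Nyquist rate = 2 * 450 Hz = 900 Hz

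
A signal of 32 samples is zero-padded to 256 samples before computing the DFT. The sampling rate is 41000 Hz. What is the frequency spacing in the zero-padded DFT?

Original DFT: N = 32, resolution = f_s/N = 41000/32 = 5125/4 Hz
Zero-padded DFT: N = 256, resolution = f_s/N = 41000/256 = 5125/32 Hz
Zero-padding interpolates the spectrum (finer frequency grid)
but does NOT improve the true spectral resolution (ability to resolve close frequencies).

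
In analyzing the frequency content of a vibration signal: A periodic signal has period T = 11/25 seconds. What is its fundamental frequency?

The fundamental frequency is the reciprocal of the period.
f = 1/T = 1/(11/25) = 25/11 Hz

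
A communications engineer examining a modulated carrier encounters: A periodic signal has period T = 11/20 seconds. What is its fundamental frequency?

The fundamental frequency is the reciprocal of the period.
f = 1/T = 1/(11/20) = 20/11 Hz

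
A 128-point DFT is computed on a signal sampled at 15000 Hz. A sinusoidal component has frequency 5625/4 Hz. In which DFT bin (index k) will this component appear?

DFT frequency resolution = f_s/N = 15000/128 = 1875/16 Hz
Bin index k = f_signal / resolution = 5625/4 / 1875/16 = 12
The signal frequency 5625/4 Hz falls in DFT bin k = 12.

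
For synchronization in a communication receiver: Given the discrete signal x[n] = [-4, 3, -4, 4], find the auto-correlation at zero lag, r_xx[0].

The auto-correlation at zero lag r_xx[0] equals the signal energy.
r_xx[0] = sum of x[n]^2 = (-4)^2 + 3^2 + (-4)^2 + 4^2
= 16 + 9 + 16 + 16 = 57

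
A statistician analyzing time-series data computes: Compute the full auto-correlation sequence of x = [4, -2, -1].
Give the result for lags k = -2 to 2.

r_xx[k] = sum_m x[m]*x[m+k], indexed from 0, for k = -2 to 2:
  r_xx[-2] = x[2]*x[0] = -4
  r_xx[-1] = x[1]*x[0] + x[2]*x[1] = -6
  r_xx[0] = x[0]*x[0] + x[1]*x[1] + x[2]*x[2] = 21
  r_xx[1] = x[0]*x[1] + x[1]*x[2] = -6
  r_xx[2] = x[0]*x[2] = -4
r_xx = [-4, -6, 21, -6, -4]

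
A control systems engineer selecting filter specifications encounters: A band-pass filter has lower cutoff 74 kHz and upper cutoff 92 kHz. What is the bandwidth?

Bandwidth = f_high - f_low
= 92 kHz - 74 kHz = 18 kHz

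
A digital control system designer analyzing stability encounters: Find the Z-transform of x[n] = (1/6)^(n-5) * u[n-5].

Time-shifting property: if X(z) = Z{x[n]}, then Z{x[n-d]} = z^(-d) * X(z)
X(z) = z/(z - 1/6) for x[n] = (1/6)^n * u[n]
Z{x[n-5]} = z^(-5) * z/(z - 1/6) = z^(-4)/(z - 1/6)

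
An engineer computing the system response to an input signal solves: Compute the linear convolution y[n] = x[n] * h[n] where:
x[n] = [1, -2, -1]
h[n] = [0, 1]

y[n] = sum_k x[k]*h[n-k]. Output length = len(x) + len(h) - 1 = 3 + 2 - 1 = 4.
y[0] = 1*0 = 0
y[1] = -2*0 + 1*1 = 1
y[2] = -1*0 + -2*1 = -2
y[3] = -1*1 = -1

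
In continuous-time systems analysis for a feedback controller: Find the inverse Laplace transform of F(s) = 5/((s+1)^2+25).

Standard pair: w/((s+a)^2+w^2) <-> e^(-at)*sin(wt)*u(t)
With a=1, w=5: f(t) = e^(-t)*sin(5t)*u(t)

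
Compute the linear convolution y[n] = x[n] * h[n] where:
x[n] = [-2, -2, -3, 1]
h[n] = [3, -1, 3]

y[n] = sum_k x[k]*h[n-k]. Output length = len(x) + len(h) - 1 = 4 + 3 - 1 = 6.
y[0] = -2*3 = -6
y[1] = -2*3 + -2*-1 = -4
y[2] = -3*3 + -2*-1 + -2*3 = -13
y[3] = 1*3 + -3*-1 + -2*3 = 0
y[4] = 1*-1 + -3*3 = -10
y[5] = 1*3 = 3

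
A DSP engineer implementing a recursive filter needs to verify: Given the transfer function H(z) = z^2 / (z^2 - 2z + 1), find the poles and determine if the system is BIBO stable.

Poles are roots of the denominator: z^2 - 2z + 1 = 0.
Quadratic formula: z = [-(-2) +/- sqrt((-2)^2 - 4*(1))] / 2
Discriminant = 4 - 4 = 0; sqrt = 0.
z = (2 +/- 0) / 2 = 1 (repeated root).
|p1| = 1, |p2| = 1.
For BIBO stability, all poles must lie inside the unit circle (|p| < 1).
System is UNSTABLE since at least one |p| >= 1.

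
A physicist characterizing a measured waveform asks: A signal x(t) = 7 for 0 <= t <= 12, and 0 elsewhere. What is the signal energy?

Energy = integral of |x(t)|^2 dt over the signal duration
= 7^2 * 12 = 49 * 12 = 588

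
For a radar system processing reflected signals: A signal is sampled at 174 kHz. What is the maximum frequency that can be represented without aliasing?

The maximum frequency that can be represented without aliasing
is the Nyquist frequency: f_max = f_s / 2 = 174 kHz / 2 = 87 kHz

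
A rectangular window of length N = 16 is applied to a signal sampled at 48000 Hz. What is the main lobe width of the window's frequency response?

For a rectangular window of length N,
the main lobe width in frequency is 2*f_s/N.
= 2*48000/16 = 6000 Hz
This determines the minimum frequency separation for resolving two sinusoids.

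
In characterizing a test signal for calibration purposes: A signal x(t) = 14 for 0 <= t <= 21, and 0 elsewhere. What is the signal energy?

Energy = integral of |x(t)|^2 dt over the signal duration
= 14^2 * 21 = 196 * 21 = 4116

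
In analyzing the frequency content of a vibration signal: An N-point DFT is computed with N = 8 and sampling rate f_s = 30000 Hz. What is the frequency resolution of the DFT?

DFT frequency resolution = f_s / N
= 30000 / 8 = 3750 Hz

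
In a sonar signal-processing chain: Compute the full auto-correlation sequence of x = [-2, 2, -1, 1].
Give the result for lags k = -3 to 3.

r_xx[k] = sum_m x[m]*x[m+k], indexed from 0, for k = -3 to 3:
  r_xx[-3] = x[3]*x[0] = -2
  r_xx[-2] = x[2]*x[0] + x[3]*x[1] = 4
  r_xx[-1] = x[1]*x[0] + x[2]*x[1] + x[3]*x[2] = -7
  r_xx[0] = x[0]*x[0] + x[1]*x[1] + x[2]*x[2] + x[3]*x[3] = 10
  r_xx[1] = x[0]*x[1] + x[1]*x[2] + x[2]*x[3] = -7
  r_xx[2] = x[0]*x[2] + x[1]*x[3] = 4
  r_xx[3] = x[0]*x[3] = -2
r_xx = [-2, 4, -7, 10, -7, 4, -2]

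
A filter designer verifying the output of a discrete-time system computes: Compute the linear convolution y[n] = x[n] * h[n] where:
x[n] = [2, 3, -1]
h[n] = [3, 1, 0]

y[n] = sum_k x[k]*h[n-k]. Output length = len(x) + len(h) - 1 = 3 + 3 - 1 = 5.
y[0] = 2*3 = 6
y[1] = 3*3 + 2*1 = 11
y[2] = -1*3 + 3*1 + 2*0 = 0
y[3] = -1*1 + 3*0 = -1
y[4] = -1*0 = 0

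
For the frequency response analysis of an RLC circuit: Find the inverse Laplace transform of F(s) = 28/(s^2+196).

Standard pair: w/(s^2+w^2) <-> sin(wt)*u(t)
Recognize w^2 = 196, so w = 14; numerator 28 = 2*14.
f(t) = 2*sin(14t)*u(t)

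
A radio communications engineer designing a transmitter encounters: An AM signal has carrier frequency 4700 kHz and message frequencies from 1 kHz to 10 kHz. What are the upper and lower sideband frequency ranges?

Upper sideband (USB) = fc + [fm_low, fm_high] = 4700 + [1, 10] = [4701, 4710] kHz
Lower sideband (LSB) = fc - [fm_high, fm_low] = 4700 - [10, 1] = [4690, 4699] kHz
Total occupied spectrum: 4690 kHz to 4710 kHz (plus carrier at 4700 kHz)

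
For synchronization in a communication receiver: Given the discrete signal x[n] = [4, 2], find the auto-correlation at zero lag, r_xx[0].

The auto-correlation at zero lag r_xx[0] equals the signal energy.
r_xx[0] = sum of x[n]^2 = 4^2 + 2^2
= 16 + 4 = 20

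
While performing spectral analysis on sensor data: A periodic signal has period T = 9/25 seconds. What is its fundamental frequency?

The fundamental frequency is the reciprocal of the period.
f = 1/T = 1/(9/25) = 25/9 Hz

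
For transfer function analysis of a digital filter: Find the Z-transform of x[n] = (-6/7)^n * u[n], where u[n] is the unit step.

The Z-transform of a^n * u[n] is z/(z-a) for |z| > |a|.
Here a = -6/7, so X(z) = z/(z - (-6/7)) = 7z/(7z + 6)
ROC: |z| > 6/7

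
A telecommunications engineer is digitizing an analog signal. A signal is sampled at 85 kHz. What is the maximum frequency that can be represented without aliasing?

The maximum frequency that can be represented without aliasing
is the Nyquist frequency: f_max = f_s / 2 = 85 kHz / 2 = 85/2 kHz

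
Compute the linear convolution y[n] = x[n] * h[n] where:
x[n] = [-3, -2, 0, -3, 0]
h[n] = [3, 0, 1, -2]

y[n] = sum_k x[k]*h[n-k]. Output length = len(x) + len(h) - 1 = 5 + 4 - 1 = 8.
y[0] = -3*3 = -9
y[1] = -2*3 + -3*0 = -6
y[2] = 0*3 + -2*0 + -3*1 = -3
y[3] = -3*3 + 0*0 + -2*1 + -3*-2 = -5
y[4] = 0*3 + -3*0 + 0*1 + -2*-2 = 4
y[5] = 0*0 + -3*1 + 0*-2 = -3
y[6] = 0*1 + -3*-2 = 6
y[7] = 0*-2 = 0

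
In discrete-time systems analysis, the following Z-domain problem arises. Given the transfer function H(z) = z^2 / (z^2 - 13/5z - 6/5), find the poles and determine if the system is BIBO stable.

Poles are roots of the denominator: z^2 - 13/5z - 6/5 = 0.
Quadratic formula: z = [-(-13/5) +/- sqrt((-13/5)^2 - 4*(-6/5))] / 2
Discriminant = 169/25 + 24/5 = 289/25; sqrt = 17/5.
z = (13/5 +/- 17/5) / 2 => z = 3 or z = -2/5.
|p1| = 3, |p2| = 2/5.
For BIBO stability, all poles must lie inside the unit circle (|p| < 1).
System is UNSTABLE since at least one |p| >= 1.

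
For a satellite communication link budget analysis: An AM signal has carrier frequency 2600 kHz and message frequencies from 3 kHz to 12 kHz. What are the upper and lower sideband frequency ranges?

Upper sideband (USB) = fc + [fm_low, fm_high] = 2600 + [3, 12] = [2603, 2612] kHz
Lower sideband (LSB) = fc - [fm_high, fm_low] = 2600 - [12, 3] = [2588, 2597] kHz
Total occupied spectrum: 2588 kHz to 2612 kHz (plus carrier at 2600 kHz)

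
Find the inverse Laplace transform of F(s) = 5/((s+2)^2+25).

Standard pair: w/((s+a)^2+w^2) <-> e^(-at)*sin(wt)*u(t)
With a=2, w=5: f(t) = e^(-2t)*sin(5t)*u(t)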